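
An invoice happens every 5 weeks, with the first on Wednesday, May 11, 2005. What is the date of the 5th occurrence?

The 5th occurrence is 4 intervals after the first: 4 × 35 = 140 days after May 11, 2005.
May has 31 days — 20 days to the end of May leaves 120.
Jun has 30 days (90 left).
Jul has 31 days (59 left).
Aug has 31 days (28 left).
28 days into Sep → Sep 28, 2005.

Sep 28, 2005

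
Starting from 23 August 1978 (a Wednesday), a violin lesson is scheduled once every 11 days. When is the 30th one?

8 July 1979

The 30th occurrence is 29 intervals after the first: 29 × 11 = 319 days after 23 August 1978.
August has 31 days — 8 days to the end of August leaves 311.
September has 30 days (281 left).
October has 31 days (250 left).
November has 30 days (220 left).
December has 31 days (189 left).
January has 31 days (158 left).
February has 28 days (130 left).
March has 31 days (99 left).
April has 30 days (69 left).
May has 31 days (38 left).
June has 30 days (8 left).
8 days into July → 8 July 1979.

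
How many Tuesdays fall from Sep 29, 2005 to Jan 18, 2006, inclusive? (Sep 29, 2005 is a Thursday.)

Sep 29, 2005 is a Thursday; the first Tuesday on or after it is Oct 4, 2005 (5 days later).
From Oct 4, 2005 to Jan 18, 2006: 27 + 30 + 31 + 18 = 106 days (rest of Oct, Nov, Dec, Jan).
106 ÷ 7 = 15 full weeks with remainder 1, so 15 more Tuesdays after the first → 16.

16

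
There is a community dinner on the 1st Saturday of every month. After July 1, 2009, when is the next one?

July 4, 2009

July 2009 starts on a Wednesday, so its 1st Saturday is July 4, 2009 (3 days in).
July 4, 2009 is after July 1, 2009, so that is the next one.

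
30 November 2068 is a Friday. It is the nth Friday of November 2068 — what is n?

5th

Day 30 falls in week ⌈30/7⌉ of the month.
Days 1–7 hold the 1st Friday, 8–14 the 2nd, 15–21 the 3rd, 22–28 the 4th, 29–31 the 5th.
30 is in the range for the 5th.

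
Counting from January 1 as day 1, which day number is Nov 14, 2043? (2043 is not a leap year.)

Days in months before Nov: 31 + 28 + 31 + 30 + 31 + 30 + 31 + 31 + 30 + 31 = 304.
Plus 14 days into Nov → day 318.

318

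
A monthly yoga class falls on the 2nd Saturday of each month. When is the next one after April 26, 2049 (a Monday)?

April 2049 starts on a Thursday; its first Saturday is the 3rd, so the 2nd Saturday is the 10th — April 10, 2049.
That is not after April 26, 2049, so look at May 2049.
May 2049 starts on a Saturday; its first Saturday is the 1st, so the 2nd Saturday is the 8th — May 8, 2049.

May 8, 2049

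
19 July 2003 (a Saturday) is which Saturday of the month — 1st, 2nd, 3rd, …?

Day 19 falls in week ⌈19/7⌉ of the month.
Days 1–7 hold the 1st Saturday, 8–14 the 2nd, 15–21 the 3rd, 22–28 the 4th, 29–31 the 5th.
19 is in the range for the 3rd.

3rd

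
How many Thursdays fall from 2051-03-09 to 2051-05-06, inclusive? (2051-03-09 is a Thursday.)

2051-03-09 is a Thursday; the first Thursday on or after it is 2051-03-09.
From 2051-03-09 to 2051-05-06: 22 + 30 + 6 = 58 days (rest of March, April, May).
58 ÷ 7 = 8 full weeks with remainder 2, so 8 more Thursdays after the first → 9.

9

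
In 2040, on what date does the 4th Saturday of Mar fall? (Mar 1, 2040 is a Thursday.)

Mar 2040 begins on a Thursday, so the first Saturday is Mar 3 (2 days later).
The 4th Saturday is 3 weeks later: 3 + 21 = 24.

Mar 24, 2040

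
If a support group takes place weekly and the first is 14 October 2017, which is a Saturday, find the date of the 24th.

24 March 2018

The 24th occurrence is 23 intervals after the first: 23 × 7 = 161 days after 14 October 2017.
October has 31 days — 17 days to the end of October leaves 144.
November has 30 days (114 left).
December has 31 days (83 left).
January has 31 days (52 left).
February has 28 days (24 left).
24 days into March → 24 March 2018.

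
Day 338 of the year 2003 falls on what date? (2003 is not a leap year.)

Dec 4, 2003

Jan has 31 days (338 − 31 = 307 remain).
Feb has 28 days (307 − 28 = 279 remain).
Mar has 31 days (279 − 31 = 248 remain).
Apr has 30 days (248 − 30 = 218 remain).
May has 31 days (218 − 31 = 187 remain).
Jun has 30 days (187 − 30 = 157 remain).
Jul has 31 days (157 − 31 = 126 remain).
Aug has 31 days (126 − 31 = 95 remain).
Sep has 30 days (95 − 30 = 65 remain).
Oct has 31 days (65 − 31 = 34 remain).
Nov has 30 days (34 − 30 = 4 remain).
4 into Dec → Dec 4.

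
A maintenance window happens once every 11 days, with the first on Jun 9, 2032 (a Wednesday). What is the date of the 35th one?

The 35th occurrence is 34 intervals after the first: 34 × 11 = 374 days after Jun 9, 2032.
Jun has 30 days — 21 days to the end of Jun leaves 353.
Jul has 31 days (322 left).
Aug has 31 days (291 left).
Sep has 30 days (261 left).
Oct has 31 days (230 left).
Nov has 30 days (200 left).
Dec has 31 days (169 left).
Jan has 31 days (138 left).
Feb has 28 days (110 left).
Mar has 31 days (79 left).
Apr has 30 days (49 left).
May has 31 days (18 left).
18 days into Jun → Jun 18, 2033.

Jun 18, 2033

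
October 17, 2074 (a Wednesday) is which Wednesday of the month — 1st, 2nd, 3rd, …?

Day 17 falls in week ⌈17/7⌉ of the month.
Days 1–7 hold the 1st Wednesday, 8–14 the 2nd, 15–21 the 3rd, 22–28 the 4th, 29–31 the 5th.
17 is in the range for the 3rd.

3rd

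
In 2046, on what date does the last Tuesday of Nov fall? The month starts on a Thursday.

Nov 27, 2046

Nov 2046 begins on a Thursday, so the first Tuesday is Nov 6 (5 days later).
Nov 2046 has 30 days. Adding weeks: 6, 13, 20, 27 — the last one ≤ 30 is the 27th.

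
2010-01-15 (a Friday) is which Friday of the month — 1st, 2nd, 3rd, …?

Day 15 falls in week ⌈15/7⌉ of the month.
Days 1–7 hold the 1st Friday, 8–14 the 2nd, 15–21 the 3rd, 22–28 the 4th, 29–31 the 5th.
15 is in the range for the 3rd.

3rd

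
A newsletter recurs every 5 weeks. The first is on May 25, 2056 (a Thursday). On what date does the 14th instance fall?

The 14th occurrence is 13 intervals after the first: 13 × 35 = 455 days after May 25, 2056.
May has 31 days — 6 days to the end of May leaves 449.
From end of May to end of 2056 is 214 days (235 left).
Jan has 31 days (204 left).
Feb has 28 days (176 left).
Mar has 31 days (145 left).
Apr has 30 days (115 left).
May has 31 days (84 left).
Jun has 30 days (54 left).
Jul has 31 days (23 left).
23 days into Aug → Aug 23, 2057.

Aug 23, 2057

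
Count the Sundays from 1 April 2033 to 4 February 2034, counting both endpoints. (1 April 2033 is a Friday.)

44

1 April 2033 is a Friday; the first Sunday on or after it is 3 April 2033 (2 days later).
From 3 April 2033 to 4 February 2034: 27 + 31 + 30 + 31 + 31 + 30 + 31 + 30 + 31 + 31 + 4 = 307 days (rest of April, May, June, July, August, September, October, November, December, January, February).
307 ÷ 7 = 43 full weeks with remainder 6, so 43 more Sundays after the first → 44.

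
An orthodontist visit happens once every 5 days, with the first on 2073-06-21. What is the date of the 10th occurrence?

2073-08-05

The 10th occurrence is 9 intervals after the first: 9 × 5 = 45 days after 2073-06-21.
June has 30 days — 9 days to the end of June leaves 36.
July has 31 days (5 left).
5 days into August → 2073-08-05.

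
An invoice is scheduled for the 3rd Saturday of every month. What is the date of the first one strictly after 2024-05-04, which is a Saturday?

2024-05-18

May 2024 starts on a Wednesday; its first Saturday is the 4th, so the 3rd Saturday is the 18th — 2024-05-18.
2024-05-18 is after 2024-05-04, so that is the next one.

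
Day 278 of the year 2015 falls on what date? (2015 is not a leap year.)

Jan has 31 days (278 − 31 = 247 remain).
Feb has 28 days (247 − 28 = 219 remain).
Mar has 31 days (219 − 31 = 188 remain).
Apr has 30 days (188 − 30 = 158 remain).
May has 31 days (158 − 31 = 127 remain).
Jun has 30 days (127 − 30 = 97 remain).
Jul has 31 days (97 − 31 = 66 remain).
Aug has 31 days (66 − 31 = 35 remain).
Sep has 30 days (35 − 30 = 5 remain).
5 into Oct → Oct 5.

Oct 5, 2015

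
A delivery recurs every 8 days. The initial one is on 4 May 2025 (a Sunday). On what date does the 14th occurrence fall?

The 14th occurrence is 13 intervals after the first: 13 × 8 = 104 days after 4 May 2025.
May has 31 days — 27 days to the end of May leaves 77.
June has 30 days (47 left).
July has 31 days (16 left).
16 days into August → 16 August 2025.

16 August 2025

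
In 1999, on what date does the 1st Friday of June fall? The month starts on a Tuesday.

June 1999 begins on a Tuesday, so the first Friday is June 4 (3 days later).

4 June 1999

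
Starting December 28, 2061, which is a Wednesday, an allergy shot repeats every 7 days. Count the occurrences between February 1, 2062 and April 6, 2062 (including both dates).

10

Occurrences land 7·i days after December 28, 2061 for i = 0, 1, 2, …
February 1, 2062 is 35 days after the start; 35 ÷ 7 = 5 remainder 0. First occurrence in the window: #6 on February 1, 2062 (5×7 = 35 days in).
April 6, 2062 is 99 days after the start; 99 ÷ 7 = 14 remainder 1. Last occurrence in the window: #15 on April 5, 2062.
Occurrences #6 through #15: 10 in total.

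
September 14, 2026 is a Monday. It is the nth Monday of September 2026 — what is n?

2nd

Day 14 falls in week ⌈14/7⌉ of the month.
Days 1–7 hold the 1st Monday, 8–14 the 2nd, 15–21 the 3rd, 22–28 the 4th, 29–31 the 5th.
14 is in the range for the 2nd.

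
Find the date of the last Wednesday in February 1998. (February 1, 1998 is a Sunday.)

February 1998 begins on a Sunday, so the first Wednesday is February 4 (3 days later).
February 1998 has 28 days. Adding weeks: 4, 11, 18, 25 — the last one ≤ 28 is the 25th.

1998-02-25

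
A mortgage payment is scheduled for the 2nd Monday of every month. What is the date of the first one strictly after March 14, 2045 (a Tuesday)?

April 10, 2045

March 2045 starts on a Wednesday; its first Monday is the 6th, so the 2nd Monday is the 13th — March 13, 2045.
That is not after March 14, 2045, so look at April 2045.
April 2045 starts on a Saturday; its first Monday is the 3rd, so the 2nd Monday is the 10th — April 10, 2045.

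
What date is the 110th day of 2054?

January has 31 days (110 − 31 = 79 remain).
February has 28 days (79 − 28 = 51 remain).
March has 31 days (51 − 31 = 20 remain).
20 into April → April 20.

2054-04-20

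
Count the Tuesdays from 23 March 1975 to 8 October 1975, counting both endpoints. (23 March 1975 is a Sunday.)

29

23 March 1975 is a Sunday; the first Tuesday on or after it is 25 March 1975 (2 days later).
From 25 March 1975 to 8 October 1975: 6 + 30 + 31 + 30 + 31 + 31 + 30 + 8 = 197 days (rest of March, April, May, June, July, August, September, October).
197 ÷ 7 = 28 full weeks with remainder 1, so 28 more Tuesdays after the first → 29.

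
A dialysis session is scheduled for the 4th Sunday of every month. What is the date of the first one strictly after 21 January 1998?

25 January 1998

January 1998 starts on a Thursday; its first Sunday is the 4th, so the 4th Sunday is the 25th — 25 January 1998.
25 January 1998 is after 21 January 1998, so that is the next one.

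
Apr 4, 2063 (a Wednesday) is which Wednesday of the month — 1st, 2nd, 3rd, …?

1st

Day 4 falls in week ⌈4/7⌉ of the month.
Days 1–7 hold the 1st Wednesday, 8–14 the 2nd, 15–21 the 3rd, 22–28 the 4th, 29–31 the 5th.
4 is in the range for the 1st.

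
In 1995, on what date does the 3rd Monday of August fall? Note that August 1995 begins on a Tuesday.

1995-08-21

August 1995 begins on a Tuesday, so the first Monday is August 7 (6 days later).
The 3rd Monday is 2 weeks later: 7 + 14 = 21.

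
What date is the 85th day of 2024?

Mar 25, 2024

Jan has 31 days (85 − 31 = 54 remain).
Feb has 29 days (54 − 29 = 25 remain).
25 into Mar → Mar 25.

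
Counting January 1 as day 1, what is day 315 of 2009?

11 November 2009

January has 31 days (315 − 31 = 284 remain).
February has 28 days (284 − 28 = 256 remain).
March has 31 days (256 − 31 = 225 remain).
April has 30 days (225 − 30 = 195 remain).
May has 31 days (195 − 31 = 164 remain).
June has 30 days (164 − 30 = 134 remain).
July has 31 days (134 − 31 = 103 remain).
August has 31 days (103 − 31 = 72 remain).
September has 30 days (72 − 30 = 42 remain).
October has 31 days (42 − 31 = 11 remain).
11 into November → November 11.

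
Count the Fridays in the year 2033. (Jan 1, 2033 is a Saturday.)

Jan 1, 2033 is a Saturday; the first Friday on or after it is Jan 7, 2033 (6 days later).
From Jan 7, 2033 to Dec 31, 2033: 24 + 28 + 31 + 30 + 31 + 30 + 31 + 31 + 30 + 31 + 30 + 31 = 358 days (rest of Jan, Feb, Mar, Apr, May, Jun, Jul, Aug, Sep, Oct, Nov, Dec).
358 ÷ 7 = 51 full weeks with remainder 1, so 51 more Fridays after the first → 52.

52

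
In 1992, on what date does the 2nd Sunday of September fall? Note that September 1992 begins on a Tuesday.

September 1992 begins on a Tuesday, so the first Sunday is September 6 (5 days later).
The 2nd Sunday is 1 weeks later: 6 + 7 = 13.

1992-09-13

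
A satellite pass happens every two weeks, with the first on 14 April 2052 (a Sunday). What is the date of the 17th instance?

24 November 2052

The 17th occurrence is 16 intervals after the first: 16 × 14 = 224 days after 14 April 2052.
April has 30 days — 16 days to the end of April leaves 208.
May has 31 days (177 left).
June has 30 days (147 left).
July has 31 days (116 left).
August has 31 days (85 left).
September has 30 days (55 left).
October has 31 days (24 left).
24 days into November → 24 November 2052.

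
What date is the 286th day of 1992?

Oct 12, 1992

Jan has 31 days (286 − 31 = 255 remain).
Feb has 29 days (255 − 29 = 226 remain).
Mar has 31 days (226 − 31 = 195 remain).
Apr has 30 days (195 − 30 = 165 remain).
May has 31 days (165 − 31 = 134 remain).
Jun has 30 days (134 − 30 = 104 remain).
Jul has 31 days (104 − 31 = 73 remain).
Aug has 31 days (73 − 31 = 42 remain).
Sep has 30 days (42 − 30 = 12 remain).
12 into Oct → Oct 12.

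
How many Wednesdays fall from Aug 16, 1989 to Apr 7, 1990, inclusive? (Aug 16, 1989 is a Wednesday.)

Aug 16, 1989 is a Wednesday; the first Wednesday on or after it is Aug 16, 1989.
From Aug 16, 1989 to Apr 7, 1990: 15 + 30 + 31 + 30 + 31 + 31 + 28 + 31 + 7 = 234 days (rest of Aug, Sep, Oct, Nov, Dec, Jan, Feb, Mar, Apr).
234 ÷ 7 = 33 full weeks with remainder 3, so 33 more Wednesdays after the first → 34.

34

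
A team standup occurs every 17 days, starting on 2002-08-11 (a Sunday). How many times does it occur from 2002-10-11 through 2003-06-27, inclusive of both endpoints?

Occurrences land 17·i days after 2002-08-11 for i = 0, 1, 2, …
2002-10-11 is 61 days after the start; 61 ÷ 17 = 3 remainder 10; since the remainder is 10, round up to i = 4. First occurrence in the window: #5 on 2002-10-18 (4×17 = 68 days in).
2003-06-27 is 320 days after the start; 320 ÷ 17 = 18 remainder 14. Last occurrence in the window: #19 on 2003-06-13.
Occurrences #5 through #19: 15 in total.

15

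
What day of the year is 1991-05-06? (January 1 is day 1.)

126

Days in months before May: 31 + 28 + 31 + 30 = 120.
Plus 6 days into May → day 126.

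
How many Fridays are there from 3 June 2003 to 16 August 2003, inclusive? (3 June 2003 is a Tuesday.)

11

3 June 2003 is a Tuesday; the first Friday on or after it is 6 June 2003 (3 days later).
From 6 June 2003 to 16 August 2003: 24 + 31 + 16 = 71 days (rest of June, July, August).
71 ÷ 7 = 10 full weeks with remainder 1, so 10 more Fridays after the first → 11.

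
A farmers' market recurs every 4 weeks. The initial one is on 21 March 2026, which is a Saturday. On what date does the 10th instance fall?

The 10th occurrence is 9 intervals after the first: 9 × 28 = 252 days after 21 March 2026.
March has 31 days — 10 days to the end of March leaves 242.
April has 30 days (212 left).
May has 31 days (181 left).
June has 30 days (151 left).
July has 31 days (120 left).
August has 31 days (89 left).
September has 30 days (59 left).
October has 31 days (28 left).
28 days into November → 28 November 2026.

28 November 2026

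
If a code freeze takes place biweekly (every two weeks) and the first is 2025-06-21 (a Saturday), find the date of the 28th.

2026-07-04

The 28th occurrence is 27 intervals after the first: 27 × 14 = 378 days after 2025-06-21.
June has 30 days — 9 days to the end of June leaves 369.
July has 31 days (338 left).
August has 31 days (307 left).
September has 30 days (277 left).
October has 31 days (246 left).
November has 30 days (216 left).
December has 31 days (185 left).
January has 31 days (154 left).
February has 28 days (126 left).
March has 31 days (95 left).
April has 30 days (65 left).
May has 31 days (34 left).
June has 30 days (4 left).
4 days into July → 2026-07-04.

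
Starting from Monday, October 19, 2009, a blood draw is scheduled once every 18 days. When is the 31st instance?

The 31st occurrence is 30 intervals after the first: 30 × 18 = 540 days after October 19, 2009.
October has 31 days — 12 days to the end of October leaves 528.
From end of October to end of 2009 is 61 days (467 left).
2010 has 365 days (102 left).
January has 31 days (71 left).
February has 28 days (43 left).
March has 31 days (12 left).
12 days into April → April 12, 2011.

April 12, 2011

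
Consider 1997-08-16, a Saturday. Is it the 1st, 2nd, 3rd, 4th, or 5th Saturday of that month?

Day 16 falls in week ⌈16/7⌉ of the month.
Days 1–7 hold the 1st Saturday, 8–14 the 2nd, 15–21 the 3rd, 22–28 the 4th, 29–31 the 5th.
16 is in the range for the 3rd.

3rd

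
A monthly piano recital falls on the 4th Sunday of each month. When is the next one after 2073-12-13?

2073-12-24

December 2073 starts on a Friday; its first Sunday is the 3rd, so the 4th Sunday is the 24th — 2073-12-24.
2073-12-24 is after 2073-12-13, so that is the next one.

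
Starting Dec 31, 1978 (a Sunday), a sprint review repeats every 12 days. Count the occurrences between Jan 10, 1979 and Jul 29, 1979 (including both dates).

17

Occurrences land 12·i days after Dec 31, 1978 for i = 0, 1, 2, …
Jan 10, 1979 is 10 days after the start; 10 ÷ 12 = 0 remainder 10; since the remainder is 10, round up to i = 1. First occurrence in the window: #2 on Jan 12, 1979 (1×12 = 12 days in).
Jul 29, 1979 is 210 days after the start; 210 ÷ 12 = 17 remainder 6. Last occurrence in the window: #18 on Jul 23, 1979.
Occurrences #2 through #18: 17 in total.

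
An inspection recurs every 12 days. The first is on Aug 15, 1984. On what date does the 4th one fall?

The 4th occurrence is 3 intervals after the first: 3 × 12 = 36 days after Aug 15, 1984.
Aug has 31 days — 16 days to the end of Aug leaves 20.
20 days into Sep → Sep 20, 1984.

Sep 20, 1984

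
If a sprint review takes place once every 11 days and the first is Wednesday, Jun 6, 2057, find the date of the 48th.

The 48th occurrence is 47 intervals after the first: 47 × 11 = 517 days after Jun 6, 2057.
Jun has 30 days — 24 days to the end of Jun leaves 493.
From end of Jun to end of 2057 is 184 days (309 left).
Jan has 31 days (278 left).
Feb has 28 days (250 left).
Mar has 31 days (219 left).
Apr has 30 days (189 left).
May has 31 days (158 left).
Jun has 30 days (128 left).
Jul has 31 days (97 left).
Aug has 31 days (66 left).
Sep has 30 days (36 left).
Oct has 31 days (5 left).
5 days into Nov → Nov 5, 2058.

Nov 5, 2058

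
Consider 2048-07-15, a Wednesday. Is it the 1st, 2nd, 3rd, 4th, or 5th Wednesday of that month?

Day 15 falls in week ⌈15/7⌉ of the month.
Days 1–7 hold the 1st Wednesday, 8–14 the 2nd, 15–21 the 3rd, 22–28 the 4th, 29–31 the 5th.
15 is in the range for the 3rd.

3rd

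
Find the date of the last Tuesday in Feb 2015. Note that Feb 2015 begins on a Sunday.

Feb 24, 2015

Feb 2015 begins on a Sunday, so the first Tuesday is Feb 3 (2 days later).
Feb 2015 has 28 days. Adding weeks: 3, 10, 17, 24 — the last one ≤ 28 is the 24th.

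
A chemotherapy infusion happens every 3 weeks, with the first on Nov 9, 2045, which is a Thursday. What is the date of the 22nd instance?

Jan 24, 2047

The 22nd occurrence is 21 intervals after the first: 21 × 21 = 441 days after Nov 9, 2045.
Nov has 30 days — 21 days to the end of Nov leaves 420.
From end of Nov to end of 2045 is 31 days (389 left).
2046 has 365 days (24 left).
24 days into Jan → Jan 24, 2047.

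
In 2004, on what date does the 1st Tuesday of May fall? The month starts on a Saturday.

May 4, 2004

May 2004 begins on a Saturday, so the first Tuesday is May 4 (3 days later).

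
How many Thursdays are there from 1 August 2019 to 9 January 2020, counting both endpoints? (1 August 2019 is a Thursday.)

24

1 August 2019 is a Thursday; the first Thursday on or after it is 1 August 2019.
From 1 August 2019 to 9 January 2020: 30 + 30 + 31 + 30 + 31 + 9 = 161 days (rest of August, September, October, November, December, January).
161 ÷ 7 = 23 full weeks with remainder 0, so 23 more Thursdays after the first → 24.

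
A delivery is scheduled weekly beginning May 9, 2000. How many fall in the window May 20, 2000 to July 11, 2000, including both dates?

8

Occurrences land 7·i days after May 9, 2000 for i = 0, 1, 2, …
May 20, 2000 is 11 days after the start; 11 ÷ 7 = 1 remainder 4; since the remainder is 4, round up to i = 2. First occurrence in the window: #3 on May 23, 2000 (2×7 = 14 days in).
July 11, 2000 is 63 days after the start; 63 ÷ 7 = 9 remainder 0. Last occurrence in the window: #10 on July 11, 2000.
Occurrences #3 through #10: 8 in total.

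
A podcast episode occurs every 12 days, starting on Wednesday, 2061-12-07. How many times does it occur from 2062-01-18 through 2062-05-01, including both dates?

9

Occurrences land 12·i days after 2061-12-07 for i = 0, 1, 2, …
2062-01-18 is 42 days after the start; 42 ÷ 12 = 3 remainder 6; since the remainder is 6, round up to i = 4. First occurrence in the window: #5 on 2062-01-24 (4×12 = 48 days in).
2062-05-01 is 145 days after the start; 145 ÷ 12 = 12 remainder 1. Last occurrence in the window: #13 on 2062-04-30.
Occurrences #5 through #13: 9 in total.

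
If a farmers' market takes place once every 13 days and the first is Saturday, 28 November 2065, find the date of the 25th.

The 25th occurrence is 24 intervals after the first: 24 × 13 = 312 days after 28 November 2065.
November has 30 days — 2 days to the end of November leaves 310.
December has 31 days (279 left).
January has 31 days (248 left).
February has 28 days (220 left).
March has 31 days (189 left).
April has 30 days (159 left).
May has 31 days (128 left).
June has 30 days (98 left).
July has 31 days (67 left).
August has 31 days (36 left).
September has 30 days (6 left).
6 days into October → 6 October 2066.

6 October 2066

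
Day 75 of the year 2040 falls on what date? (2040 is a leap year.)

2040-03-15

January has 31 days (75 − 31 = 44 remain).
February has 29 days (44 − 29 = 15 remain).
15 into March → March 15.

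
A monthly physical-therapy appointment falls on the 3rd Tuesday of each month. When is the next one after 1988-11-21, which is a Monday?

1988-12-20

November 1988 starts on a Tuesday; its first Tuesday is the 1st, so the 3rd Tuesday is the 15th — 1988-11-15.
That is not after 1988-11-21, so look at December 1988.
December 1988 starts on a Thursday; its first Tuesday is the 6th, so the 3rd Tuesday is the 20th — 1988-12-20.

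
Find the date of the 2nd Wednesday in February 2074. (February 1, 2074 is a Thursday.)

February 2074 begins on a Thursday, so the first Wednesday is February 7 (6 days later).
The 2nd Wednesday is 1 weeks later: 7 + 7 = 14.

February 14, 2074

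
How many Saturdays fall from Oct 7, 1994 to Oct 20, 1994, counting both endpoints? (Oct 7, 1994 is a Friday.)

Oct 7, 1994 is a Friday; the first Saturday on or after it is Oct 8, 1994 (1 day later).
From Oct 8, 1994 to Oct 20, 1994 is 20 − 8 = 12 days.
12 ÷ 7 = 1 full weeks with remainder 5, so 1 more Saturdays after the first → 2.

2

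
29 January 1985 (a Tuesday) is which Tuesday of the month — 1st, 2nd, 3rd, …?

5th

Day 29 falls in week ⌈29/7⌉ of the month.
Days 1–7 hold the 1st Tuesday, 8–14 the 2nd, 15–21 the 3rd, 22–28 the 4th, 29–31 the 5th.
29 is in the range for the 5th.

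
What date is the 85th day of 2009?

Jan has 31 days (85 − 31 = 54 remain).
Feb has 28 days (54 − 28 = 26 remain).
26 into Mar → Mar 26.

Mar 26, 2009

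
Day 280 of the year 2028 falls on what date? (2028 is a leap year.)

Jan has 31 days (280 − 31 = 249 remain).
Feb has 29 days (249 − 29 = 220 remain).
Mar has 31 days (220 − 31 = 189 remain).
Apr has 30 days (189 − 30 = 159 remain).
May has 31 days (159 − 31 = 128 remain).
Jun has 30 days (128 − 30 = 98 remain).
Jul has 31 days (98 − 31 = 67 remain).
Aug has 31 days (67 − 31 = 36 remain).
Sep has 30 days (36 − 30 = 6 remain).
6 into Oct → Oct 6.

Oct 6, 2028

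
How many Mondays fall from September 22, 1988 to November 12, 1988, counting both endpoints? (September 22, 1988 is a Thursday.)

September 22, 1988 is a Thursday; the first Monday on or after it is September 26, 1988 (4 days later).
From September 26, 1988 to November 12, 1988: 4 + 31 + 12 = 47 days (rest of September, October, November).
47 ÷ 7 = 6 full weeks with remainder 5, so 6 more Mondays after the first → 7.

7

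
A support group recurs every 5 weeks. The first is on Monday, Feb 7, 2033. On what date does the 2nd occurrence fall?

Mar 14, 2033

The 2nd occurrence is 1 interval after the first: 1 × 35 = 35 days after Feb 7, 2033.
Feb has 28 days — 21 days to the end of Feb leaves 14.
14 days into Mar → Mar 14, 2033.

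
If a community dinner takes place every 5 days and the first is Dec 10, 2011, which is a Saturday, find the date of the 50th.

The 50th occurrence is 49 intervals after the first: 49 × 5 = 245 days after Dec 10, 2011.
Dec has 31 days — 21 days to the end of Dec leaves 224.
Jan has 31 days (193 left).
Feb has 29 days (164 left).
Mar has 31 days (133 left).
Apr has 30 days (103 left).
May has 31 days (72 left).
Jun has 30 days (42 left).
Jul has 31 days (11 left).
11 days into Aug → Aug 11, 2012.

Aug 11, 2012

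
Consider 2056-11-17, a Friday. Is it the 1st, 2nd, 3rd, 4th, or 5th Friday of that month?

Day 17 falls in week ⌈17/7⌉ of the month.
Days 1–7 hold the 1st Friday, 8–14 the 2nd, 15–21 the 3rd, 22–28 the 4th, 29–31 the 5th.
17 is in the range for the 3rd.

3rd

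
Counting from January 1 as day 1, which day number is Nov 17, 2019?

Days in months before Nov: 31 + 28 + 31 + 30 + 31 + 30 + 31 + 31 + 30 + 31 = 304.
Plus 17 days into Nov → day 321.

321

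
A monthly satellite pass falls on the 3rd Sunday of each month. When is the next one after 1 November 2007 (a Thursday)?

18 November 2007

November 2007 starts on a Thursday; its first Sunday is the 4th, so the 3rd Sunday is the 18th — 18 November 2007.
18 November 2007 is after 1 November 2007, so that is the next one.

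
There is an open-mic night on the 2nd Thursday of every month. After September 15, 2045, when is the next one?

September 2045 starts on a Friday; its first Thursday is the 7th, so the 2nd Thursday is the 14th — September 14, 2045.
That is not after September 15, 2045, so look at October 2045.
October 2045 starts on a Sunday; its first Thursday is the 5th, so the 2nd Thursday is the 12th — October 12, 2045.

October 12, 2045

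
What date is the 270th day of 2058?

27 September 2058

January has 31 days (270 − 31 = 239 remain).
February has 28 days (239 − 28 = 211 remain).
March has 31 days (211 − 31 = 180 remain).
April has 30 days (180 − 30 = 150 remain).
May has 31 days (150 − 31 = 119 remain).
June has 30 days (119 − 30 = 89 remain).
July has 31 days (89 − 31 = 58 remain).
August has 31 days (58 − 31 = 27 remain).
27 into September → September 27.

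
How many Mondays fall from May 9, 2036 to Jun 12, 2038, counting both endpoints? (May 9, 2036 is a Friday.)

May 9, 2036 is a Friday; the first Monday on or after it is May 12, 2036 (3 days later).
From May 12, 2036 to Jun 12, 2038: 233 + 365 + 163 = 761 days (rest of 2036, 2037, to Jun 12, 2038 in 2038).
761 ÷ 7 = 108 full weeks with remainder 5, so 108 more Mondays after the first → 109.

109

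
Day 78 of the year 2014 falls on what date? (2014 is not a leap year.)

March 19, 2014

January has 31 days (78 − 31 = 47 remain).
February has 28 days (47 − 28 = 19 remain).
19 into March → March 19.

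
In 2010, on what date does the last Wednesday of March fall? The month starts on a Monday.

March 2010 begins on a Monday, so the first Wednesday is March 3 (2 days later).
March 2010 has 31 days. Adding weeks: 3, 10, 17, 24, 31 — the last one ≤ 31 is the 31st.

March 31, 2010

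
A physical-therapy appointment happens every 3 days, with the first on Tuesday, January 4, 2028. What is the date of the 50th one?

The 50th occurrence is 49 intervals after the first: 49 × 3 = 147 days after January 4, 2028.
January has 31 days — 27 days to the end of January leaves 120.
February has 29 days (91 left).
March has 31 days (60 left).
April has 30 days (30 left).
30 days into May → May 30, 2028.

May 30, 2028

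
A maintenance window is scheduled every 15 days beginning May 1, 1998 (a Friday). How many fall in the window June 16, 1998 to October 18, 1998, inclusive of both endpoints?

Occurrences land 15·i days after May 1, 1998 for i = 0, 1, 2, …
June 16, 1998 is 46 days after the start; 46 ÷ 15 = 3 remainder 1; since the remainder is 1, round up to i = 4. First occurrence in the window: #5 on June 30, 1998 (4×15 = 60 days in).
October 18, 1998 is 170 days after the start; 170 ÷ 15 = 11 remainder 5. Last occurrence in the window: #12 on October 13, 1998.
Occurrences #5 through #12: 8 in total.

8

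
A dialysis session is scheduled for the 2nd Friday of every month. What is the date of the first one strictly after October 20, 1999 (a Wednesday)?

October 1999 starts on a Friday; its first Friday is the 1st, so the 2nd Friday is the 8th — October 8, 1999.
That is not after October 20, 1999, so look at November 1999.
November 1999 starts on a Monday; its first Friday is the 5th, so the 2nd Friday is the 12th — November 12, 1999.

November 12, 1999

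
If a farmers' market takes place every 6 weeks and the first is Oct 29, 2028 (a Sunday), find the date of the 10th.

Nov 11, 2029

The 10th occurrence is 9 intervals after the first: 9 × 42 = 378 days after Oct 29, 2028.
Oct has 31 days — 2 days to the end of Oct leaves 376.
Nov has 30 days (346 left).
Dec has 31 days (315 left).
Jan has 31 days (284 left).
Feb has 28 days (256 left).
Mar has 31 days (225 left).
Apr has 30 days (195 left).
May has 31 days (164 left).
Jun has 30 days (134 left).
Jul has 31 days (103 left).
Aug has 31 days (72 left).
Sep has 30 days (42 left).
Oct has 31 days (11 left).
11 days into Nov → Nov 11, 2029.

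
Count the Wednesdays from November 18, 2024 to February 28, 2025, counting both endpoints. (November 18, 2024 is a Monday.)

15

November 18, 2024 is a Monday; the first Wednesday on or after it is November 20, 2024 (2 days later).
From November 20, 2024 to February 28, 2025: 10 + 31 + 31 + 28 = 100 days (rest of November, December, January, February).
100 ÷ 7 = 14 full weeks with remainder 2, so 14 more Wednesdays after the first → 15.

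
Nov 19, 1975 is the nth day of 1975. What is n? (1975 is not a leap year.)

323

Days in months before Nov: 31 + 28 + 31 + 30 + 31 + 30 + 31 + 31 + 30 + 31 = 304.
Plus 19 days into Nov → day 323.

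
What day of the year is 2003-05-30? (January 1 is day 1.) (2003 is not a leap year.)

150

Days in months before May: 31 + 28 + 31 + 30 = 120.
Plus 30 days into May → day 150.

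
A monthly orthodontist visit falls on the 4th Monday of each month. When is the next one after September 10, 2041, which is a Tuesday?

September 23, 2041

September 2041 starts on a Sunday; its first Monday is the 2nd, so the 4th Monday is the 23rd — September 23, 2041.
September 23, 2041 is after September 10, 2041, so that is the next one.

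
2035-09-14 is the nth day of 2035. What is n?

257

Days in months before September: 31 + 28 + 31 + 30 + 31 + 30 + 31 + 31 = 243.
Plus 14 days into September → day 257.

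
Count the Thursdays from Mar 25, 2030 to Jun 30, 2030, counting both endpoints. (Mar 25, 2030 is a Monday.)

14

Mar 25, 2030 is a Monday; the first Thursday on or after it is Mar 28, 2030 (3 days later).
From Mar 28, 2030 to Jun 30, 2030: 3 + 30 + 31 + 30 = 94 days (rest of Mar, Apr, May, Jun).
94 ÷ 7 = 13 full weeks with remainder 3, so 13 more Thursdays after the first → 14.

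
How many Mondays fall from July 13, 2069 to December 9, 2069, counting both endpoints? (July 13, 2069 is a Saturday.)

22

July 13, 2069 is a Saturday; the first Monday on or after it is July 15, 2069 (2 days later).
From July 15, 2069 to December 9, 2069: 16 + 31 + 30 + 31 + 30 + 9 = 147 days (rest of July, August, September, October, November, December).
147 ÷ 7 = 21 full weeks with remainder 0, so 21 more Mondays after the first → 22.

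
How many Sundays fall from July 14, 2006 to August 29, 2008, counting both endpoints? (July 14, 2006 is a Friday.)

111

July 14, 2006 is a Friday; the first Sunday on or after it is July 16, 2006 (2 days later).
From July 16, 2006 to August 29, 2008: 168 + 365 + 242 = 775 days (rest of 2006, 2007, to August 29, 2008 in 2008).
775 ÷ 7 = 110 full weeks with remainder 5, so 110 more Sundays after the first → 111.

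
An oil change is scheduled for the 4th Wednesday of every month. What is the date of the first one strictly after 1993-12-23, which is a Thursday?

December 1993 starts on a Wednesday; its first Wednesday is the 1st, so the 4th Wednesday is the 22nd — 1993-12-22.
That is not after 1993-12-23, so look at January 1994.
January 1994 starts on a Saturday; its first Wednesday is the 5th, so the 4th Wednesday is the 26th — 1994-01-26.

1994-01-26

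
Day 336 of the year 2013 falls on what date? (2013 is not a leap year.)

Dec 2, 2013

Jan has 31 days (336 − 31 = 305 remain).
Feb has 28 days (305 − 28 = 277 remain).
Mar has 31 days (277 − 31 = 246 remain).
Apr has 30 days (246 − 30 = 216 remain).
May has 31 days (216 − 31 = 185 remain).
Jun has 30 days (185 − 30 = 155 remain).
Jul has 31 days (155 − 31 = 124 remain).
Aug has 31 days (124 − 31 = 93 remain).
Sep has 30 days (93 − 30 = 63 remain).
Oct has 31 days (63 − 31 = 32 remain).
Nov has 30 days (32 − 30 = 2 remain).
2 into Dec → Dec 2.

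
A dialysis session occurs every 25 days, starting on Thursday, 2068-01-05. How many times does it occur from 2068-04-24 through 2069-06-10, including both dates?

Occurrences land 25·i days after 2068-01-05 for i = 0, 1, 2, …
2068-04-24 is 110 days after the start; 110 ÷ 25 = 4 remainder 10; since the remainder is 10, round up to i = 5. First occurrence in the window: #6 on 2068-05-09 (5×25 = 125 days in).
2069-06-10 is 522 days after the start; 522 ÷ 25 = 20 remainder 22. Last occurrence in the window: #21 on 2069-05-19.
Occurrences #6 through #21: 16 in total.

16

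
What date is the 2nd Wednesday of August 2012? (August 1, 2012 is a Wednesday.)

August 2012 begins on a Wednesday, so the first Wednesday is August 1.
The 2nd Wednesday is 1 weeks later: 1 + 7 = 8.

8 August 2012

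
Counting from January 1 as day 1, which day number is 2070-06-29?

180

Days in months before June: 31 + 28 + 31 + 30 + 31 = 151.
Plus 29 days into June → day 180.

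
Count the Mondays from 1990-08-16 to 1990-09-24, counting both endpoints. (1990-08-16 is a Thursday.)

1990-08-16 is a Thursday; the first Monday on or after it is 1990-08-20 (4 days later).
From 1990-08-20 to 1990-09-24: 11 + 24 = 35 days (rest of August, September).
35 ÷ 7 = 5 full weeks with remainder 0, so 5 more Mondays after the first → 6.

6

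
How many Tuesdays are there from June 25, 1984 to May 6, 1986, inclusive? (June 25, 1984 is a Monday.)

June 25, 1984 is a Monday; the first Tuesday on or after it is June 26, 1984 (1 day later).
From June 26, 1984 to May 6, 1986: 188 + 365 + 126 = 679 days (rest of 1984, 1985, to May 6, 1986 in 1986).
679 ÷ 7 = 97 full weeks with remainder 0, so 97 more Tuesdays after the first → 98.

98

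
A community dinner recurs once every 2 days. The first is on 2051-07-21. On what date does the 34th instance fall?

2051-09-25

The 34th occurrence is 33 intervals after the first: 33 × 2 = 66 days after 2051-07-21.
July has 31 days — 10 days to the end of July leaves 56.
August has 31 days (25 left).
25 days into September → 2051-09-25.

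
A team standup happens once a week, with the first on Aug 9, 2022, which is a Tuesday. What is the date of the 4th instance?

The 4th occurrence is 3 intervals after the first: 3 × 7 = 21 days after Aug 9, 2022.
21 days later is Aug 30, 2022.

Aug 30, 2022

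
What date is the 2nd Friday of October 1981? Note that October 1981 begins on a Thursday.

October 1981 begins on a Thursday, so the first Friday is October 2 (1 day later).
The 2nd Friday is 1 weeks later: 2 + 7 = 9.

1981-10-09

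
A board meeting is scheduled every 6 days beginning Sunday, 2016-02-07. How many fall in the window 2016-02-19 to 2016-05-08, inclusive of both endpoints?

14

Occurrences land 6·i days after 2016-02-07 for i = 0, 1, 2, …
2016-02-19 is 12 days after the start; 12 ÷ 6 = 2 remainder 0. First occurrence in the window: #3 on 2016-02-19 (2×6 = 12 days in).
2016-05-08 is 91 days after the start; 91 ÷ 6 = 15 remainder 1. Last occurrence in the window: #16 on 2016-05-07.
Occurrences #3 through #16: 14 in total.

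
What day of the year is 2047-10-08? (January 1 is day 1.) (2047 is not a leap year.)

Days in months before October: 31 + 28 + 31 + 30 + 31 + 30 + 31 + 31 + 30 = 273.
Plus 8 days into October → day 281.

281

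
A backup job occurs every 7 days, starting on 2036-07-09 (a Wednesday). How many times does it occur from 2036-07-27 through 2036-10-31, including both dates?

Occurrences land 7·i days after 2036-07-09 for i = 0, 1, 2, …
2036-07-27 is 18 days after the start; 18 ÷ 7 = 2 remainder 4; since the remainder is 4, round up to i = 3. First occurrence in the window: #4 on 2036-07-30 (3×7 = 21 days in).
2036-10-31 is 114 days after the start; 114 ÷ 7 = 16 remainder 2. Last occurrence in the window: #17 on 2036-10-29.
Occurrences #4 through #17: 14 in total.

14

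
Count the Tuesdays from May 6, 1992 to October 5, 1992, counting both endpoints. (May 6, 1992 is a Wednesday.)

May 6, 1992 is a Wednesday; the first Tuesday on or after it is May 12, 1992 (6 days later).
From May 12, 1992 to October 5, 1992: 19 + 30 + 31 + 31 + 30 + 5 = 146 days (rest of May, June, July, August, September, October).
146 ÷ 7 = 20 full weeks with remainder 6, so 20 more Tuesdays after the first → 21.

21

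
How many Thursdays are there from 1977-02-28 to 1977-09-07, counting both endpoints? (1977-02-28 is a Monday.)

1977-02-28 is a Monday; the first Thursday on or after it is 1977-03-03 (3 days later).
From 1977-03-03 to 1977-09-07: 28 + 30 + 31 + 30 + 31 + 31 + 7 = 188 days (rest of March, April, May, June, July, August, September).
188 ÷ 7 = 26 full weeks with remainder 6, so 26 more Thursdays after the first → 27.

27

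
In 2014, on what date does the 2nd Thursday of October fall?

October 9, 2014

October 2014 begins on a Wednesday, so the first Thursday is October 2 (1 day later).
The 2nd Thursday is 1 weeks later: 2 + 7 = 9.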